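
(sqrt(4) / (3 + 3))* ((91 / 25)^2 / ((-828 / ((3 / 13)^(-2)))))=-1399489 / 13972500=-0.10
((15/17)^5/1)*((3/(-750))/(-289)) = 6075/820677346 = 0.00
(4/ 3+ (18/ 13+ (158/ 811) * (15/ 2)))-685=-21533684/ 31629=-680.82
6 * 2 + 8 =20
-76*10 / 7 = -760 / 7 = -108.57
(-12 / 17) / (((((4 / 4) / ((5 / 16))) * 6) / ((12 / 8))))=-15 / 272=-0.06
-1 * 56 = -56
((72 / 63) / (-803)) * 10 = -80 / 5621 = -0.01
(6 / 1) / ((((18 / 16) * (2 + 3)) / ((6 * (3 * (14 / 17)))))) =15.81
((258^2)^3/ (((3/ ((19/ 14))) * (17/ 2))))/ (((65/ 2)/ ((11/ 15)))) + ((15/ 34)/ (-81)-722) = 739683220642800877/ 2088450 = 354178084532.93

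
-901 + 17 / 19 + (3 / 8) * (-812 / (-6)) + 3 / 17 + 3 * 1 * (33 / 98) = -53695857 / 63308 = -848.17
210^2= 44100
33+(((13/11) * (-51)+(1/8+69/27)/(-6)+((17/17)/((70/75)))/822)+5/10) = -124037833/4557168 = -27.22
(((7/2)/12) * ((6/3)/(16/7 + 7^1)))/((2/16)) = 98/195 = 0.50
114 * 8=912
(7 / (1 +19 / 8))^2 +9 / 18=7001 / 1458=4.80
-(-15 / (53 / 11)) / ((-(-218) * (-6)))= -55 / 23108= -0.00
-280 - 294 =-574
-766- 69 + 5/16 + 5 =-13275/16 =-829.69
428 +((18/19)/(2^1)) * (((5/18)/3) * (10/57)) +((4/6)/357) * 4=428.02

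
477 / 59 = 8.08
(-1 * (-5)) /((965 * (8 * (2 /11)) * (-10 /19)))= -209 /30880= -0.01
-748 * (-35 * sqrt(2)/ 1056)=35.06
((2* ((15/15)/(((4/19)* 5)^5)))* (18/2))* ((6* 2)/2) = 66854673/800000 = 83.57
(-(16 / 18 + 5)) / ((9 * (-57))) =53 / 4617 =0.01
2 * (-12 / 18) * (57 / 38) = -2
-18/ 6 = -3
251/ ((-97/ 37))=-9287/ 97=-95.74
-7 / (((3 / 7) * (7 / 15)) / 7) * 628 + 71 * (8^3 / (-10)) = -787476 / 5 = -157495.20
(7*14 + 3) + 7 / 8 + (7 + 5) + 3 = 935 / 8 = 116.88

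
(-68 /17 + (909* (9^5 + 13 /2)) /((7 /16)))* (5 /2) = 306751130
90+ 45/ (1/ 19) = 945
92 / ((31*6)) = 46 / 93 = 0.49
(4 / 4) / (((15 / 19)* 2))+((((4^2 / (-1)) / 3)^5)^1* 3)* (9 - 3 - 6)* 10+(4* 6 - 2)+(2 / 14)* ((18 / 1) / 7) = 33811 / 1470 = 23.00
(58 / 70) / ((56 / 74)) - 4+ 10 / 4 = -397 / 980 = -0.41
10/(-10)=-1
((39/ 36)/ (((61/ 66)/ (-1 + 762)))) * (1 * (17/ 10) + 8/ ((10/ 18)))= 17520503/ 1220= 14361.07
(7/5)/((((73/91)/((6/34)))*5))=1911/31025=0.06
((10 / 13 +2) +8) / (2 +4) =70 / 39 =1.79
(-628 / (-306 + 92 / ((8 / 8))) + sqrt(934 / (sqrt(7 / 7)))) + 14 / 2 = 1063 / 107 + sqrt(934) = 40.50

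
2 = 2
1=1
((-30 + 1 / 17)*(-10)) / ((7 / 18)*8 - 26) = -22905 / 1751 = -13.08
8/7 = 1.14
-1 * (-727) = 727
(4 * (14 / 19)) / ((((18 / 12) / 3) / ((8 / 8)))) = 112 / 19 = 5.89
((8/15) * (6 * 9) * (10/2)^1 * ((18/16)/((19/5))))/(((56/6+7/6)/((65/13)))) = 2700/133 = 20.30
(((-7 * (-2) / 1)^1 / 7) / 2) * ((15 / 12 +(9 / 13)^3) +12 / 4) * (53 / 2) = 121.42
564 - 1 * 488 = 76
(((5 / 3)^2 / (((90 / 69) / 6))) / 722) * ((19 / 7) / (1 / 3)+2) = 8165 / 45486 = 0.18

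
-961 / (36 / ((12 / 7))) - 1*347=-8248 / 21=-392.76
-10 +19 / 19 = -9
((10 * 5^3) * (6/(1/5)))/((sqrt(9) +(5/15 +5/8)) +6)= 900000/239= 3765.69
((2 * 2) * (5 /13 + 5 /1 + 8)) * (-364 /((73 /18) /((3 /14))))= -75168 /73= -1029.70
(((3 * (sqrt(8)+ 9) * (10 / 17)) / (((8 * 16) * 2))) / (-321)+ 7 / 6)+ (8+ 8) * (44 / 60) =12.90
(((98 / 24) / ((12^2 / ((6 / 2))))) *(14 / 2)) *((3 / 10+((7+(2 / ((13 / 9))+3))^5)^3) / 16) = 260331727516068.21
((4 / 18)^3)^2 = 0.00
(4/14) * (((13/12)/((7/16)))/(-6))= -52/441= -0.12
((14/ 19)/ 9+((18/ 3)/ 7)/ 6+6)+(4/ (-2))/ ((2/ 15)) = -10504/ 1197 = -8.78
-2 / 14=-0.14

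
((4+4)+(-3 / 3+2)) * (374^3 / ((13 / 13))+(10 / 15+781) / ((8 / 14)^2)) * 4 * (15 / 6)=37667532855 / 8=4708441606.88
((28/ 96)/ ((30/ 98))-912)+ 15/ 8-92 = -1001.17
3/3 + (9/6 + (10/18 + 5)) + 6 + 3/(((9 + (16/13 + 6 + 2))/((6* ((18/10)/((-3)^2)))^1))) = 101339/7110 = 14.25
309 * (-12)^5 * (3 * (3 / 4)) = -173000448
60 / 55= 12 / 11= 1.09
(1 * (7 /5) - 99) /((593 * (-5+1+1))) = 488 /8895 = 0.05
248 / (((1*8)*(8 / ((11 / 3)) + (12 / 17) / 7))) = 40579 / 2988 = 13.58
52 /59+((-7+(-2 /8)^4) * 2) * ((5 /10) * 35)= -3685103 /15104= -243.98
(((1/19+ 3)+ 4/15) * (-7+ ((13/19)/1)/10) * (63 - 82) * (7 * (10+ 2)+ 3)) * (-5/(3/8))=-48174104/95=-507095.83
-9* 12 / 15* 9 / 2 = -162 / 5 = -32.40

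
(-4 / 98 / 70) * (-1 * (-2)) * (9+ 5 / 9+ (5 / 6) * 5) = -247 / 15435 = -0.02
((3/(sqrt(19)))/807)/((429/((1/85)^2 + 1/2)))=219*sqrt(19)/960101350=0.00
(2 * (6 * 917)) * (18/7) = 28296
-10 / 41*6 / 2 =-30 / 41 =-0.73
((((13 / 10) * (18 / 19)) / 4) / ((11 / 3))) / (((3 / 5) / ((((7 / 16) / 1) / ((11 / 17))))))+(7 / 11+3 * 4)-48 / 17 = 24781651 / 2501312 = 9.91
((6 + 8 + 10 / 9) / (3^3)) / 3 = 0.19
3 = 3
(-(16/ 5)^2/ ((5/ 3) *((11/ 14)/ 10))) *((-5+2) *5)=64512/ 55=1172.95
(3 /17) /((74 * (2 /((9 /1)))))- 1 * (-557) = 1401439 /2516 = 557.01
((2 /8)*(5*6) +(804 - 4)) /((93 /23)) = 37145 /186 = 199.70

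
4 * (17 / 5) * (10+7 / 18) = 141.29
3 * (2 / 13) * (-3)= -18 / 13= -1.38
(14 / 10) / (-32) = -7 / 160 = -0.04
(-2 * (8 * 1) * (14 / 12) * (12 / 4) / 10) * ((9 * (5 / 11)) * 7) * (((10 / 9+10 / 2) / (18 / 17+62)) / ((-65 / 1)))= 833 / 3484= 0.24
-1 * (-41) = 41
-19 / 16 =-1.19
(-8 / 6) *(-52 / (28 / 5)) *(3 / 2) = 130 / 7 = 18.57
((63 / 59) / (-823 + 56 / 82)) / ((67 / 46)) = -118818 / 133275395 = -0.00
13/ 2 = 6.50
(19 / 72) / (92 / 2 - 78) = -19 / 2304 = -0.01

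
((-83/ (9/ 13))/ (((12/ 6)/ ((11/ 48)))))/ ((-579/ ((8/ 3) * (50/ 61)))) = 296725/ 5721678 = 0.05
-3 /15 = -1 /5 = -0.20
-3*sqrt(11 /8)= -3*sqrt(22) /4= -3.52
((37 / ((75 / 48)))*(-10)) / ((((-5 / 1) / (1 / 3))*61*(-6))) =-592 / 13725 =-0.04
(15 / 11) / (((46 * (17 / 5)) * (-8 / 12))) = -0.01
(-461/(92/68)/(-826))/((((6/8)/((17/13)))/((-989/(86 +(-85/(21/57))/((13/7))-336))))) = 11457694/6027735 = 1.90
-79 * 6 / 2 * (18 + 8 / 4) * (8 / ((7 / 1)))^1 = -37920 / 7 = -5417.14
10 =10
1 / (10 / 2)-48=-239 / 5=-47.80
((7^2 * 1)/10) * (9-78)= -3381/10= -338.10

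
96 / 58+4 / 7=452 / 203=2.23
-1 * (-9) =9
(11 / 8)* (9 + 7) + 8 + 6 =36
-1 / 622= -0.00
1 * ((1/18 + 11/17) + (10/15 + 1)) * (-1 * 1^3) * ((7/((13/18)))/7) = -725/221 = -3.28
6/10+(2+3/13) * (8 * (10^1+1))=196.91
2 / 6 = 1 / 3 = 0.33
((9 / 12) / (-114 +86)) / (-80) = 3 / 8960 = 0.00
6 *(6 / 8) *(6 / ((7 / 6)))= 162 / 7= 23.14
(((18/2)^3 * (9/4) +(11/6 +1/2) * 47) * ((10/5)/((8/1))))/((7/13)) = 272987/336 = 812.46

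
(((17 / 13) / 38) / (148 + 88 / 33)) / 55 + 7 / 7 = 12280891 / 12280840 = 1.00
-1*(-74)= 74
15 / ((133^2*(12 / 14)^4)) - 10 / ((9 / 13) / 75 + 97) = -62389955 / 614606832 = -0.10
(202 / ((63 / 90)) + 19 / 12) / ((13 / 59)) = 1438007 / 1092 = 1316.86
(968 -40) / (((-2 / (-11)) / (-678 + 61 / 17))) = -58517360 / 17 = -3442197.65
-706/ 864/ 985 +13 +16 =12339727/ 425520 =29.00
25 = 25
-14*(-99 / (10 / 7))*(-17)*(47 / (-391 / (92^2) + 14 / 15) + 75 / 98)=-8681720157 / 9794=-886432.53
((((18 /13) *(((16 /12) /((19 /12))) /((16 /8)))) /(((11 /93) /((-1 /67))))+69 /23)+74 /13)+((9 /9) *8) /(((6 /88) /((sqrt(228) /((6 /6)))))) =1568947 /182039+704 *sqrt(57) /3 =1780.31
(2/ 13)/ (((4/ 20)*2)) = 5/ 13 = 0.38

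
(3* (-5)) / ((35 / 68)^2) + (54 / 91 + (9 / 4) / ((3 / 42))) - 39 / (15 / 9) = -61059 / 1274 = -47.93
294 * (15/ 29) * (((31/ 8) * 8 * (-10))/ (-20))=68355/ 29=2357.07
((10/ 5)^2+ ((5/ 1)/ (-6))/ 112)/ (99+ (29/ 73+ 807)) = 195859/ 44464224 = 0.00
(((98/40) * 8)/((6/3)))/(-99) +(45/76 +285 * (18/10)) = 19317611/37620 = 513.49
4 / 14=2 / 7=0.29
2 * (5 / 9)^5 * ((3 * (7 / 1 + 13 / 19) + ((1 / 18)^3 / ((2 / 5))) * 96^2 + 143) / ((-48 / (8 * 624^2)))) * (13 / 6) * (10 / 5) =-459849676000000 / 90876411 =-5060165.46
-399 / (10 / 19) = -758.10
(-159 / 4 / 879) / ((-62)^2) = -53 / 4505168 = -0.00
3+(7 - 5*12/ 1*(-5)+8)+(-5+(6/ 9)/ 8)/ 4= 15205/ 48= 316.77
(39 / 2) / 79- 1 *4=-593 / 158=-3.75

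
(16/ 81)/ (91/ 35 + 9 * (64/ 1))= 80/ 234333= 0.00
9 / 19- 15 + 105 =1719 / 19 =90.47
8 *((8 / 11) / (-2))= -32 / 11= -2.91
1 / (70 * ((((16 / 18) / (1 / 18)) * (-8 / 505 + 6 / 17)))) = 1717 / 648256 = 0.00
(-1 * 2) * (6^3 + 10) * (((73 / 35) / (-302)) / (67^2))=16498 / 23724365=0.00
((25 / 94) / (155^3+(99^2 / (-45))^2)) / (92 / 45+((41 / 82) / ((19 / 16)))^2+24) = 0.00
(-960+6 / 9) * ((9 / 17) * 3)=-25902 / 17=-1523.65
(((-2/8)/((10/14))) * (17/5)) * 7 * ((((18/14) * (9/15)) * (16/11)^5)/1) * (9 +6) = -2526806016/4026275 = -627.58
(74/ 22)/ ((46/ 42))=3.07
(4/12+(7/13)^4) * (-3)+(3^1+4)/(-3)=-307219/85683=-3.59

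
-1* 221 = -221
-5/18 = -0.28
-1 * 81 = -81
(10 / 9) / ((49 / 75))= 250 / 147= 1.70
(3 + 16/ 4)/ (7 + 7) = 1/ 2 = 0.50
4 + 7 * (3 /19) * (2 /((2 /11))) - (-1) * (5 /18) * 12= 1111 /57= 19.49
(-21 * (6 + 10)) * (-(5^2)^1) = 8400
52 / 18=26 / 9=2.89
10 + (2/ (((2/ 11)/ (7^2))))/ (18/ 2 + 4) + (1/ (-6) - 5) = 3611/ 78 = 46.29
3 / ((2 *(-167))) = -3 / 334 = -0.01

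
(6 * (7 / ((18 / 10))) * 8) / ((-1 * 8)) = -23.33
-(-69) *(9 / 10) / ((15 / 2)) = 207 / 25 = 8.28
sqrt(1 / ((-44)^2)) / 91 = 0.00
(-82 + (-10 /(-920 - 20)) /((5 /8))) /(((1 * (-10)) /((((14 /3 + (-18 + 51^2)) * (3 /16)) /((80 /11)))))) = 822590769 /1504000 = 546.94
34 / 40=17 / 20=0.85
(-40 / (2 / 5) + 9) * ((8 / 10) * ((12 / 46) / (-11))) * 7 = 15288 / 1265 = 12.09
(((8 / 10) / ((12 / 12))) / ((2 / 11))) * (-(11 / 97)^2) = -2662 / 47045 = -0.06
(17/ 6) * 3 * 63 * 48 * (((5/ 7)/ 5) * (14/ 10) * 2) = 51408/ 5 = 10281.60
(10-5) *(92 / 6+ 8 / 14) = 1670 / 21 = 79.52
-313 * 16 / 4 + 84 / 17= -21200 / 17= -1247.06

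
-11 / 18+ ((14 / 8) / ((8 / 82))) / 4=2231 / 576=3.87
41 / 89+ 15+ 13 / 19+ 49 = 110160 / 1691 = 65.14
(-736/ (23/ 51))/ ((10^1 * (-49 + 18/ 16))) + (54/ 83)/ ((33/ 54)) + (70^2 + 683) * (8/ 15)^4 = 2691880100924/ 5900833125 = 456.19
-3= -3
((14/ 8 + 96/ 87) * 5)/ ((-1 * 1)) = -1655/ 116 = -14.27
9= 9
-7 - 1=-8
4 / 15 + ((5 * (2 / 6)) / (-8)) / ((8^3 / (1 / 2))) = 0.27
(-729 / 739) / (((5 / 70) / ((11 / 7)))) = -21.70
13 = 13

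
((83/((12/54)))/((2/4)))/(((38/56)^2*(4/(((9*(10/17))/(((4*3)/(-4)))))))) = -4392360/6137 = -715.72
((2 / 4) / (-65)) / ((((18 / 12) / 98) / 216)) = -7056 / 65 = -108.55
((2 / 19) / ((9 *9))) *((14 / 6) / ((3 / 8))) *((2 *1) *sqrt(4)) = 448 / 13851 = 0.03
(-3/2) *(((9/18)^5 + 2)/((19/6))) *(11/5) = -1287/608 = -2.12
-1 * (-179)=179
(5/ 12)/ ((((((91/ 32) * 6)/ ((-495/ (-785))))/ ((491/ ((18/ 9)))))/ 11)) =594110/ 14287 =41.58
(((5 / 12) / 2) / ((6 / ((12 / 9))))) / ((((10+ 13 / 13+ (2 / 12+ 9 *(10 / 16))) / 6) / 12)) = 80 / 403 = 0.20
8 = 8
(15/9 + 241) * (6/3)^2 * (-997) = -2903264/3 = -967754.67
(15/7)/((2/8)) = 60/7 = 8.57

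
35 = 35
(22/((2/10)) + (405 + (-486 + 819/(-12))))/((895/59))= -9263/3580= -2.59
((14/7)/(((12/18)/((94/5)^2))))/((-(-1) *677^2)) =26508/11458225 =0.00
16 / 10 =8 / 5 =1.60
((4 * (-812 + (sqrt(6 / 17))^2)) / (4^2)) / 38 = -6899 / 1292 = -5.34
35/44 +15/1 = 695/44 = 15.80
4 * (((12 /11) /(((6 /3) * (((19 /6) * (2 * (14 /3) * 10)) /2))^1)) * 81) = 8748 /7315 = 1.20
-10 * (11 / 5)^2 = -242 / 5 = -48.40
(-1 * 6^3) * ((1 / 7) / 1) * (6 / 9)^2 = -96 / 7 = -13.71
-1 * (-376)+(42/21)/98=18425/49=376.02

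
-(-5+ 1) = 4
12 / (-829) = -12 / 829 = -0.01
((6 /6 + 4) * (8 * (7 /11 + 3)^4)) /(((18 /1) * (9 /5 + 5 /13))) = 177.86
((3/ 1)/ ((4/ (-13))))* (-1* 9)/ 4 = 351/ 16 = 21.94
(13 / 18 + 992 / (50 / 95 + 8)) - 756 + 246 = -63655 / 162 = -392.93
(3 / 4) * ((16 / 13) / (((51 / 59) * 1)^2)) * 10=139240 / 11271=12.35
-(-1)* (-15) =-15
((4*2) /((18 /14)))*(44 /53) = 5.17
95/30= 19/6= 3.17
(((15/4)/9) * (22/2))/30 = 11/72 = 0.15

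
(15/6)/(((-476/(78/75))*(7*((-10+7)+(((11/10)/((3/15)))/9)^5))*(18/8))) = 2729376/22939374745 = 0.00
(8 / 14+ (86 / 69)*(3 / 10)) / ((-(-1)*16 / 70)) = 761 / 184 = 4.14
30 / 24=5 / 4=1.25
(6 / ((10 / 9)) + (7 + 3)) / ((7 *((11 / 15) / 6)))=18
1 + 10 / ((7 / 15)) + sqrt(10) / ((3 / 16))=16 *sqrt(10) / 3 + 157 / 7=39.29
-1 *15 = -15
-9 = -9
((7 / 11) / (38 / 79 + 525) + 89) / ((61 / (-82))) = -3332625960 / 27855223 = -119.64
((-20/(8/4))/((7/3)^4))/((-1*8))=405/9604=0.04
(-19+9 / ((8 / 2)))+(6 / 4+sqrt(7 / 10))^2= -69 / 5+3*sqrt(70) / 10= -11.29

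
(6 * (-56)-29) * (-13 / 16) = 296.56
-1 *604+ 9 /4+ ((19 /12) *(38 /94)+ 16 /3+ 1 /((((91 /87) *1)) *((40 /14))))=-7276301 /12220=-595.44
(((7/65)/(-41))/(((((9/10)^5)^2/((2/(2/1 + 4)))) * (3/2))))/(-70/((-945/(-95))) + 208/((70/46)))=-490000000000/37949053785305949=-0.00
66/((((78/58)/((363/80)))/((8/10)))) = 115797/650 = 178.15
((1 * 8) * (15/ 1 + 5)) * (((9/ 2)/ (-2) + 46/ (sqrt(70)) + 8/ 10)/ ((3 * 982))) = -116/ 1473 + 368 * sqrt(70)/ 10311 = 0.22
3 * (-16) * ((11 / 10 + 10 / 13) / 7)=-5832 / 455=-12.82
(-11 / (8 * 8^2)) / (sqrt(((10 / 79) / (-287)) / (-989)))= -32.17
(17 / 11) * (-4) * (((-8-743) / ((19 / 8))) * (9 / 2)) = 1838448 / 209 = 8796.40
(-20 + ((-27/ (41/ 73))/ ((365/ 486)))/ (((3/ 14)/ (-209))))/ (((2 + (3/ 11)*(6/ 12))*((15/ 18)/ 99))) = 3470574.35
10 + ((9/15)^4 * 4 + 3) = 8449/625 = 13.52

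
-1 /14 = -0.07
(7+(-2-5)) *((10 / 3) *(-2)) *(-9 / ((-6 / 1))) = 0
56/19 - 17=-267/19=-14.05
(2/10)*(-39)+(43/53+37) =7953/265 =30.01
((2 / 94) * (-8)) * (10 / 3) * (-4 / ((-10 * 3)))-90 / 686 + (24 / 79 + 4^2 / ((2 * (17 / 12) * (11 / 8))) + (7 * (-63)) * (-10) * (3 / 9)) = 3159808348327 / 2143399797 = 1474.20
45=45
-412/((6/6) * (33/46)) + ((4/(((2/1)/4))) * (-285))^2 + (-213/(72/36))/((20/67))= 5197468.92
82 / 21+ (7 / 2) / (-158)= 25765 / 6636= 3.88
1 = 1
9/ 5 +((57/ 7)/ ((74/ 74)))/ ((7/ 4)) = 1581/ 245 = 6.45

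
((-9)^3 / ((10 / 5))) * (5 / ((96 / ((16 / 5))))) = -243 / 4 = -60.75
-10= -10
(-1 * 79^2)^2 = 38950081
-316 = -316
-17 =-17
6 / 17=0.35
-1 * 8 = -8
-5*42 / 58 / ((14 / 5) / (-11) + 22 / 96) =142.67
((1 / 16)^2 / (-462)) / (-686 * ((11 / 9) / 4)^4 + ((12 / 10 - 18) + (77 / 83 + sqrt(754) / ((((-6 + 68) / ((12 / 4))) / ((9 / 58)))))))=16547426442070200 * sqrt(754) / 124455644128005700370582953 + 27519516483384835935 / 71117510930288971640333116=0.00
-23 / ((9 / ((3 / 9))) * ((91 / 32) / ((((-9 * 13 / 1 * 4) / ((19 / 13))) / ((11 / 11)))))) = 38272 / 399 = 95.92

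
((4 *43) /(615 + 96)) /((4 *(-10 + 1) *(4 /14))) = -301 /12798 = -0.02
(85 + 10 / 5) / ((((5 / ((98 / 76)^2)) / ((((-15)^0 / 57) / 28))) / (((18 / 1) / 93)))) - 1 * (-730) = 6208796641 / 8505160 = 730.00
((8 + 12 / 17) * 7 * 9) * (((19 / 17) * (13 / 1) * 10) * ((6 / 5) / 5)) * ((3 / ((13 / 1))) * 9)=57398544 / 1445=39722.18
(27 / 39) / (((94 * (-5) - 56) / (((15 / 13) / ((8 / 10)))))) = -675 / 355576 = -0.00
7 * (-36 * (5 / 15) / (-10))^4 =9072 / 625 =14.52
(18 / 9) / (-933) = -2 / 933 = -0.00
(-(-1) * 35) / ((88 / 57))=1995 / 88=22.67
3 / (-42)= -1 / 14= -0.07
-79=-79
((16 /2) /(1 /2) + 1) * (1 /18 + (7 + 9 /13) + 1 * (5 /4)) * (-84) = -501109 /39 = -12848.95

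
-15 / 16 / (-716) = 15 / 11456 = 0.00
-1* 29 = -29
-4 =-4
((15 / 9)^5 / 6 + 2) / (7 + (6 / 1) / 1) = 0.32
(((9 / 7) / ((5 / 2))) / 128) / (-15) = -3 / 11200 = -0.00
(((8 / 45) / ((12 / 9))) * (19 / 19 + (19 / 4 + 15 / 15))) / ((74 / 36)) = 0.44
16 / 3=5.33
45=45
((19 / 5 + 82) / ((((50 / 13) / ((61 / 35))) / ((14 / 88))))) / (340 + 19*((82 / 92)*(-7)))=11661 / 417500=0.03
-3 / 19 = -0.16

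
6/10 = 3/5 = 0.60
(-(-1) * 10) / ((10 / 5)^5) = 5 / 16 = 0.31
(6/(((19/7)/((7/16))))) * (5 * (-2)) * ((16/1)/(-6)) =490/19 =25.79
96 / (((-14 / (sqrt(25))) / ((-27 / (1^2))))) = 6480 / 7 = 925.71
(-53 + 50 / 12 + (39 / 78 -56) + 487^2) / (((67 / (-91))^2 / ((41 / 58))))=120732649037 / 390543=309140.48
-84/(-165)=28/55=0.51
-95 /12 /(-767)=95 /9204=0.01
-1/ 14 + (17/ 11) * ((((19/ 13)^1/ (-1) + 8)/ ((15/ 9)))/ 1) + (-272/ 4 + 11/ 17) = -2088375/ 34034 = -61.36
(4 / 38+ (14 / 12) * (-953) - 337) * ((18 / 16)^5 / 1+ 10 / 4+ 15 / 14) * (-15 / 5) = 203560639165 / 8716288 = 23354.05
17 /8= 2.12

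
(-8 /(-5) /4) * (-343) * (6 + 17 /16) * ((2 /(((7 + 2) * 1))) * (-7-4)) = 426349 /180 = 2368.61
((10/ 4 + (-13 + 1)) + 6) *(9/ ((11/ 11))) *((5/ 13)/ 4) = -315/ 104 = -3.03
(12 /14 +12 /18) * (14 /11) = 64 /33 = 1.94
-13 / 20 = -0.65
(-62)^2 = 3844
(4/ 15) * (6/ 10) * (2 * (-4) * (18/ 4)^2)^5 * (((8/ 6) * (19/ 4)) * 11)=-1243712750607.36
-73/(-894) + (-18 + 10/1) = -7079/894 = -7.92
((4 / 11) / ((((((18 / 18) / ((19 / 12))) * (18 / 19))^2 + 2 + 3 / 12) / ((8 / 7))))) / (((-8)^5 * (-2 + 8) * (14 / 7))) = -130321 / 321584643072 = -0.00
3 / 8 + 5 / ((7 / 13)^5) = 14902141 / 134456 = 110.83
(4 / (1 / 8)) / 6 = 16 / 3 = 5.33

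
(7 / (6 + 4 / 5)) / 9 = 35 / 306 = 0.11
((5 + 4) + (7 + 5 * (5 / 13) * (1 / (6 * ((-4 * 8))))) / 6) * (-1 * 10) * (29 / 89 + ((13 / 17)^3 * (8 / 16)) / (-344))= -74462760762665 / 2252636126208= -33.06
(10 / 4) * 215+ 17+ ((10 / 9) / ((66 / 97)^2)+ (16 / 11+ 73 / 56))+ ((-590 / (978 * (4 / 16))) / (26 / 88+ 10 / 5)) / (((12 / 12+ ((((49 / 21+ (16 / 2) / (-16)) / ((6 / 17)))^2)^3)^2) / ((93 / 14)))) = 559.66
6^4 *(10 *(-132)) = -1710720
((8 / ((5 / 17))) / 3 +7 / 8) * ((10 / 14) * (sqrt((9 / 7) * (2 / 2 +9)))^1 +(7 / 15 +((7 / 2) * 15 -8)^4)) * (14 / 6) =1193 * sqrt(70) / 168 +7859407754177 / 86400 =90965426.94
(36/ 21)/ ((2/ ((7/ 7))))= 6/ 7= 0.86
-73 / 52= -1.40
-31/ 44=-0.70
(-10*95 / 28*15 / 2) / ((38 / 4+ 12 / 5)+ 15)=-35625 / 3766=-9.46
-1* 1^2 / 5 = -1 / 5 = -0.20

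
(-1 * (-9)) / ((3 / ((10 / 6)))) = 5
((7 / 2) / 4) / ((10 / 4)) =7 / 20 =0.35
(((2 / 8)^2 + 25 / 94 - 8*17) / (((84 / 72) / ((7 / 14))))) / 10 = -8745 / 1504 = -5.81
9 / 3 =3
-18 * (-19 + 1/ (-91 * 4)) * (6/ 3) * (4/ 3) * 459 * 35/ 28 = 47623545/ 91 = 523335.66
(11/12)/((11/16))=4/3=1.33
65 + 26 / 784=25493 / 392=65.03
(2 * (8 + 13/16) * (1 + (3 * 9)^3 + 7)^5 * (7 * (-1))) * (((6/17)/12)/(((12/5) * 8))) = -4869728660771369663596895/8704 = -559481693562887139659.57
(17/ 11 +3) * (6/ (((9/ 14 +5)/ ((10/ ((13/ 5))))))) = 210000/ 11297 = 18.59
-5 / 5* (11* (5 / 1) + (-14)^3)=2689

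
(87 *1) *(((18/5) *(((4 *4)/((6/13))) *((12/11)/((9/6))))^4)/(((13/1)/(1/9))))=2137853526016/1976535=1081616.83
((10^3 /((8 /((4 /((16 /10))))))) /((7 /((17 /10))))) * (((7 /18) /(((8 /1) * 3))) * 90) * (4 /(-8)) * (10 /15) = -10625 /288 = -36.89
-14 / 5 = -2.80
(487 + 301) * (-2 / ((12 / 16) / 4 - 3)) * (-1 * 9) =-5043.20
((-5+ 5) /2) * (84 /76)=0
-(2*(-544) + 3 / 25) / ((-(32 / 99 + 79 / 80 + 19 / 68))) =-732360816 / 1070485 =-684.14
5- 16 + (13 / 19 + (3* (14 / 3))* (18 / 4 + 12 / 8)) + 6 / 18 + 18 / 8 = 17389 / 228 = 76.27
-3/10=-0.30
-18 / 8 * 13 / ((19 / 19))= -117 / 4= -29.25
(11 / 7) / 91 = 11 / 637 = 0.02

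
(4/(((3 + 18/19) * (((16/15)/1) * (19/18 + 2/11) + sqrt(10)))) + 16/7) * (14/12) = 1303533 * sqrt(10)/9105325 + 67681136/27315975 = 2.93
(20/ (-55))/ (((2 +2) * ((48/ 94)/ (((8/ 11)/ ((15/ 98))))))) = -4606/ 5445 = -0.85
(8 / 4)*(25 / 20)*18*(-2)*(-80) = 7200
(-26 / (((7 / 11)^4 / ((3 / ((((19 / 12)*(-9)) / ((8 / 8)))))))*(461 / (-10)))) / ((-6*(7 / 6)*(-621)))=-15226640 / 91418970573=-0.00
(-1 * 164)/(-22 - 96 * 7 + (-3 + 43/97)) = 0.24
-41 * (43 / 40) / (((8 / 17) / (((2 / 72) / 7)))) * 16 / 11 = -29971 / 55440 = -0.54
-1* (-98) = 98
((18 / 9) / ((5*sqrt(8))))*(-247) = -247*sqrt(2) / 10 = -34.93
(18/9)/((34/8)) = 8/17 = 0.47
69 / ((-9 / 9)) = -69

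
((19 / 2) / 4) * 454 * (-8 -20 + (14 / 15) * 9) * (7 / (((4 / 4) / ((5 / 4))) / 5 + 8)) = -7396795 / 408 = -18129.40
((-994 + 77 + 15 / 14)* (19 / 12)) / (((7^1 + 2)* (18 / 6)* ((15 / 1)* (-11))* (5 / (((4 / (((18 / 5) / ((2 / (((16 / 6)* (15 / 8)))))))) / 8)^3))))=243637 / 21824510400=0.00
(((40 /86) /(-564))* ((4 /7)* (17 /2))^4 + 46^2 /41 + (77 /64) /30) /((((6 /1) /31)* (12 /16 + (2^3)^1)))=606174609305527 /20054085508800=30.23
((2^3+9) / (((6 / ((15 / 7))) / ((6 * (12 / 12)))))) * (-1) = -255 / 7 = -36.43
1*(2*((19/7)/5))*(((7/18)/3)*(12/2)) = 38/45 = 0.84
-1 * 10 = -10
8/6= 4/3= 1.33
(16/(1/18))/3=96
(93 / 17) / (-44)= -93 / 748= -0.12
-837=-837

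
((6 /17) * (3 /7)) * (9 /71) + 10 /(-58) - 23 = -5673030 /245021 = -23.15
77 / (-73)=-77 / 73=-1.05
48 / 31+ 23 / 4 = 905 / 124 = 7.30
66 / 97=0.68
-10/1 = -10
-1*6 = -6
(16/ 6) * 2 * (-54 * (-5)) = 1440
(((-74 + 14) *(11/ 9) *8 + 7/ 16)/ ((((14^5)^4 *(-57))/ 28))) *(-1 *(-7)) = 1481/ 61470555006331690942464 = 0.00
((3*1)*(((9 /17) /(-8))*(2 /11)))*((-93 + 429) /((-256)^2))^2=-11907 /12549357568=-0.00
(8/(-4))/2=-1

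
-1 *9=-9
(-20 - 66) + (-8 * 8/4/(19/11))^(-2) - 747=-832.99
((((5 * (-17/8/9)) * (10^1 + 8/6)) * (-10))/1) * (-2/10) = -1445/54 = -26.76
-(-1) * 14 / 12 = 7 / 6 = 1.17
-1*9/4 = -9/4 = -2.25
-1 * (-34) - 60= -26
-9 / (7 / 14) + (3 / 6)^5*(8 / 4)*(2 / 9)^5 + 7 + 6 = -295243 / 59049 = -5.00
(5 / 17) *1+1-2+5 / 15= -19 / 51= -0.37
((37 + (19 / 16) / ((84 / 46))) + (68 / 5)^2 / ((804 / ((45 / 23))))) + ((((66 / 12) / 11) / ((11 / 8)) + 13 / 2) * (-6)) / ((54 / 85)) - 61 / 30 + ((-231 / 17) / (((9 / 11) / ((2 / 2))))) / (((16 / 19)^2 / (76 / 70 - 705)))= 382416653070719 / 23237786880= 16456.67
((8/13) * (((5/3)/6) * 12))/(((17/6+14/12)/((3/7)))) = 20/91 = 0.22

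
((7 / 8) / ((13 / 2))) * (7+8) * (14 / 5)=147 / 26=5.65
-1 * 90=-90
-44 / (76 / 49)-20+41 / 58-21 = -75665 / 1102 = -68.66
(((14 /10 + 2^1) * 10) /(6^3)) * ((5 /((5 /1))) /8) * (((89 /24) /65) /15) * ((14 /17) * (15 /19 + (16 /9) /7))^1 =0.00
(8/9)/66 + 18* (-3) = -16034/297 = -53.99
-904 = -904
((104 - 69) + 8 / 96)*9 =1263 / 4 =315.75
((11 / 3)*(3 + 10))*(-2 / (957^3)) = -26 / 239036589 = -0.00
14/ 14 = 1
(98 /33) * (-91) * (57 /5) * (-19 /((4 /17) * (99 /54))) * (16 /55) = 1313514384 /33275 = 39474.51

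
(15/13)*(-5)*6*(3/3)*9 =-4050/13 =-311.54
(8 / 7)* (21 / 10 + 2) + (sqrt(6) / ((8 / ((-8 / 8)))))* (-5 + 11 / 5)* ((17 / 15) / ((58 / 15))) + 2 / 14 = 119* sqrt(6) / 1160 + 169 / 35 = 5.08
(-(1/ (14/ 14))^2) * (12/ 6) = -2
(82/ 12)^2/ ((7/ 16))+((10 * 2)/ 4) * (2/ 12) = 13553/ 126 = 107.56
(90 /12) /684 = 5 /456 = 0.01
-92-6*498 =-3080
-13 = -13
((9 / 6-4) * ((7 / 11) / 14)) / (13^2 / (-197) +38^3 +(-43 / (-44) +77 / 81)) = -79785 / 38526821447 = -0.00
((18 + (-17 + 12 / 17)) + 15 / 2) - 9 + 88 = 2999 / 34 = 88.21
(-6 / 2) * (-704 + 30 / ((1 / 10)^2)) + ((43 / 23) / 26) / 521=-2146011461 / 311558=-6888.00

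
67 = 67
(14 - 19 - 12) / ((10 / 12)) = -102 / 5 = -20.40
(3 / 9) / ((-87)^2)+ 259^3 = 394510941154 / 22707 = 17373979.00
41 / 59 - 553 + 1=-32527 / 59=-551.31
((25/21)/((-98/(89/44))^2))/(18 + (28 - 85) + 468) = 0.00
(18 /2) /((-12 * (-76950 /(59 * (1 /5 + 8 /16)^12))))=0.00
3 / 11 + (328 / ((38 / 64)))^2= 1211827259 / 3971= 305169.29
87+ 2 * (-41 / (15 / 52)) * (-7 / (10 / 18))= 91719 / 25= 3668.76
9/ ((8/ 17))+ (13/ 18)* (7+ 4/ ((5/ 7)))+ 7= 1409/ 40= 35.22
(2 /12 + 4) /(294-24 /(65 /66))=1625 /105156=0.02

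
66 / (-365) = -66 / 365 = -0.18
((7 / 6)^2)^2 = 2401 / 1296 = 1.85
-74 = -74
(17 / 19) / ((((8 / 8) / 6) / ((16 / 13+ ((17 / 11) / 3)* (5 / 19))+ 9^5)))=16364864224 / 51623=317007.23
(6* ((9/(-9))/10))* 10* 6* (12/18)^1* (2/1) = -48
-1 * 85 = -85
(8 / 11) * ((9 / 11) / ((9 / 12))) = 96 / 121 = 0.79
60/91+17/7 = 281/91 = 3.09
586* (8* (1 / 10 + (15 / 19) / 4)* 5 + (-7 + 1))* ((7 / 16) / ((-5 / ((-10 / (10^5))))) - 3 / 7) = -1480.39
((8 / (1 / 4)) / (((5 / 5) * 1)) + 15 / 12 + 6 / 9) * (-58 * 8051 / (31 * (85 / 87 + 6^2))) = -2755752637 / 199454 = -13816.48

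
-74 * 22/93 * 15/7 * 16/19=-130240/4123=-31.59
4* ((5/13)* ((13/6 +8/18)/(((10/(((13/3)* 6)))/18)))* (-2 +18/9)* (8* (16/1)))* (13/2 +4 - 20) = 0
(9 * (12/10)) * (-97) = -5238/5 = -1047.60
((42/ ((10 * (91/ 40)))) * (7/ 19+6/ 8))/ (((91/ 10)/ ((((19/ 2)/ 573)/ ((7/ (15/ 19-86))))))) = -1376150/ 30051749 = -0.05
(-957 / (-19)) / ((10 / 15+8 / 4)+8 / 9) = 8613 / 608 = 14.17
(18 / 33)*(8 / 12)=4 / 11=0.36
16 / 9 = 1.78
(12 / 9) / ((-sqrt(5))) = -4*sqrt(5) / 15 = -0.60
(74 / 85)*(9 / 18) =37 / 85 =0.44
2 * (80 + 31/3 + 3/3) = 548/3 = 182.67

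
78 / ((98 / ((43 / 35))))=1677 / 1715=0.98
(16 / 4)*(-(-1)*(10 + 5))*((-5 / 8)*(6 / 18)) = -25 / 2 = -12.50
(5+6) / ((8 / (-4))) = -11 / 2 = -5.50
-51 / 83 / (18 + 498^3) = -17 / 3416999610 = -0.00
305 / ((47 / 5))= 1525 / 47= 32.45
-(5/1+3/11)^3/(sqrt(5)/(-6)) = 393.34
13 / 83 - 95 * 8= -63067 / 83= -759.84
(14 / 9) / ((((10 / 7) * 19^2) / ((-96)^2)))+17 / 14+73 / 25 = 4034687 / 126350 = 31.93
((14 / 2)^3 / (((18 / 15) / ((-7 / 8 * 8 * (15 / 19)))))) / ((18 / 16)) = -240100 / 171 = -1404.09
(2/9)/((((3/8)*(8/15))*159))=10/1431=0.01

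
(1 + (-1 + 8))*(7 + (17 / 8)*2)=90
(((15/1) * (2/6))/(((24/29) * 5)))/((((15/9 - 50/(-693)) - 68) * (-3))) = 2233/367352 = 0.01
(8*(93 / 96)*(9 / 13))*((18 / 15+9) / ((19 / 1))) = 14229 / 4940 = 2.88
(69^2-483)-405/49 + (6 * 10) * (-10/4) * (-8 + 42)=-40683/49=-830.27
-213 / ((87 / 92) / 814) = -5317048 / 29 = -183346.48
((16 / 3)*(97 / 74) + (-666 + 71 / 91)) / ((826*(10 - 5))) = -112691 / 707070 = -0.16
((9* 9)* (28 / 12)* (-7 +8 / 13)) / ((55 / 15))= -47061 / 143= -329.10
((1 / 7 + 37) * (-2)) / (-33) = 520 / 231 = 2.25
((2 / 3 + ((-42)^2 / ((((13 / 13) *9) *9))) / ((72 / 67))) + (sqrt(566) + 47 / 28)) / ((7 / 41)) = 2102521 / 15876 + 41 *sqrt(566) / 7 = 271.78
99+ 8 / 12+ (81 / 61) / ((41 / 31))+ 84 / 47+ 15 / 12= 146286629 / 1410564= 103.71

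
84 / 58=42 / 29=1.45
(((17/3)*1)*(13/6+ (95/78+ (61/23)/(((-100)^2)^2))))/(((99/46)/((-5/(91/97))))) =-166878801307657/3513510000000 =-47.50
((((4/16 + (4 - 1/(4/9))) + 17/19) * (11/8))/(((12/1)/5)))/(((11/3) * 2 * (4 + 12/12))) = 55/1216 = 0.05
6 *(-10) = -60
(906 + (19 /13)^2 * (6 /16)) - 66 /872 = 133622301 /147368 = 906.73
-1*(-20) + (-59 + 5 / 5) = -38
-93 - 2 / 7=-653 / 7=-93.29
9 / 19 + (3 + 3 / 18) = 415 / 114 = 3.64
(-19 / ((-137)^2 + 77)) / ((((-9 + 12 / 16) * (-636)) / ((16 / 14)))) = -76 / 346097367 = -0.00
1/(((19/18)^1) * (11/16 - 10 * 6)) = -288/18031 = -0.02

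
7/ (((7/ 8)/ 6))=48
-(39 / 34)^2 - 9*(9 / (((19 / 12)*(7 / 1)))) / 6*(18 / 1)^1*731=-2464327269 / 153748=-16028.35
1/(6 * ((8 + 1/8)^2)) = 0.00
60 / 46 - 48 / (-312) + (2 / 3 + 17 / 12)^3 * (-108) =-4664899 / 4784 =-975.10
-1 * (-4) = 4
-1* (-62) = 62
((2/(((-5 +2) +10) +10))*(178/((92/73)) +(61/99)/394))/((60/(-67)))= -4244865199/228770190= -18.56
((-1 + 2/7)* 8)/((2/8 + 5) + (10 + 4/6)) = -480/1337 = -0.36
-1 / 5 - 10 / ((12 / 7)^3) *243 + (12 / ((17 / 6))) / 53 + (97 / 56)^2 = -6773707181 / 14127680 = -479.46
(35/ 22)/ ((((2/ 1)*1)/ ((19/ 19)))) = 35/ 44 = 0.80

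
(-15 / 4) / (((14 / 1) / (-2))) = 15 / 28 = 0.54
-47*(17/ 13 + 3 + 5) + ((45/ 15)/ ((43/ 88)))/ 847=-437.45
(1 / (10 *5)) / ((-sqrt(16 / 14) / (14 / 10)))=-7 *sqrt(14) / 1000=-0.03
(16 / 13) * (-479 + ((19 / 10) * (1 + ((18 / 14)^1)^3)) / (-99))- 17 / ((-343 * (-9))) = -1301407339 / 2207205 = -589.62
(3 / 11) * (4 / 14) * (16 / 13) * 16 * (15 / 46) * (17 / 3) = 65280 / 23023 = 2.84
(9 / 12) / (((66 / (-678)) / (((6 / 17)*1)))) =-1017 / 374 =-2.72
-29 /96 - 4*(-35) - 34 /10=136.30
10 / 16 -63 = -499 / 8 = -62.38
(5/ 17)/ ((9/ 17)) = 0.56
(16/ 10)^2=64/ 25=2.56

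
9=9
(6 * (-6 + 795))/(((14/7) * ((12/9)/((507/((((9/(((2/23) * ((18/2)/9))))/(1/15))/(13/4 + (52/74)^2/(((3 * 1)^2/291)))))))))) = 14030984513/1259480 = 11140.30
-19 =-19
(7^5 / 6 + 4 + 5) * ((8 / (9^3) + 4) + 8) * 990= 8119920380 / 243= 33415310.21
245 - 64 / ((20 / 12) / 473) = -89591 / 5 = -17918.20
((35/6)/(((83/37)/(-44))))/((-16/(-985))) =-14031325/1992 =-7043.84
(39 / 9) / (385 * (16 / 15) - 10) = 13 / 1202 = 0.01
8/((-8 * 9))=-1/9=-0.11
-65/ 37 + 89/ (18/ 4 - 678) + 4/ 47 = -4225271/ 2342433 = -1.80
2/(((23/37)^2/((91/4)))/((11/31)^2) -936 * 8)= -15074059/56436260158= -0.00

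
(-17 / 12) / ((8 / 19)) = -323 / 96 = -3.36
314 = 314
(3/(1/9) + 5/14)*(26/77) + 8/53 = 268199/28567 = 9.39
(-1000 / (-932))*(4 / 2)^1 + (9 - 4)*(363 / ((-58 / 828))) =-175064030 / 6757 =-25908.54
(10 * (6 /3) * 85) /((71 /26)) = 44200 /71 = 622.54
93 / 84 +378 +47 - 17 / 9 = 106903 / 252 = 424.22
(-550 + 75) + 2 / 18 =-4274 / 9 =-474.89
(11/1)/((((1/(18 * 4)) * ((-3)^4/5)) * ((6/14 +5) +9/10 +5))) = 30800/7137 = 4.32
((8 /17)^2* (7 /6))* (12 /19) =896 /5491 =0.16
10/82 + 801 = 32846/41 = 801.12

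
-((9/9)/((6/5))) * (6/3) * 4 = -20/3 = -6.67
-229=-229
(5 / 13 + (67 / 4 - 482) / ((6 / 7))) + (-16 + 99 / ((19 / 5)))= -3155797 / 5928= -532.35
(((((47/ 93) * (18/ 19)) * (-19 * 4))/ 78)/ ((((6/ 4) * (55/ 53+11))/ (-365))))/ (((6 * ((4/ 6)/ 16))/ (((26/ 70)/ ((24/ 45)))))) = 1818430/ 69223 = 26.27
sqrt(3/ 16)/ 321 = sqrt(3)/ 1284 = 0.00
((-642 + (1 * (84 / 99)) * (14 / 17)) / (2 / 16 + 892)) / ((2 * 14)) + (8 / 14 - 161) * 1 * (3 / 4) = -120.35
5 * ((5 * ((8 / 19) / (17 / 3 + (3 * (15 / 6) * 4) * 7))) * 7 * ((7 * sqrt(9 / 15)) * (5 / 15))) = 1960 * sqrt(15) / 12293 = 0.62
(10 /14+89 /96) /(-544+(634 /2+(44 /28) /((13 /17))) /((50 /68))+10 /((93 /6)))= -11112725 /740953344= -0.01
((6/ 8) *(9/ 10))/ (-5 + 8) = 9/ 40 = 0.22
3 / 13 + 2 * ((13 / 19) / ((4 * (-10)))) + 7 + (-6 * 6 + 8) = -102769 / 4940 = -20.80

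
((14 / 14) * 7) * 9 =63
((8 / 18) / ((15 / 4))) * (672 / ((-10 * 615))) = -1792 / 138375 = -0.01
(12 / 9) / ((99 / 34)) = 136 / 297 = 0.46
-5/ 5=-1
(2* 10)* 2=40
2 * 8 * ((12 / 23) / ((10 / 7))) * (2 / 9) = 448 / 345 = 1.30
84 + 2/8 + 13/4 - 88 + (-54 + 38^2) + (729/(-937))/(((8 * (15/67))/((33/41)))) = 2134679587/1536680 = 1389.15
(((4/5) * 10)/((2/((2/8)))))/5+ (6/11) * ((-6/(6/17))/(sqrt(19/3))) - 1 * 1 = -4.48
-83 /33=-2.52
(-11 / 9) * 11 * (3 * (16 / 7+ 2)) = -1210 / 7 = -172.86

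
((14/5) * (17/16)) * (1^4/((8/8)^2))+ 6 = 359/40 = 8.98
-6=-6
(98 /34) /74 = 49 /1258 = 0.04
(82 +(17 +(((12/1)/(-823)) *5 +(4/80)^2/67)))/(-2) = -2181976423/44112800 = -49.46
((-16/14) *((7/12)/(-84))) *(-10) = -5/63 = -0.08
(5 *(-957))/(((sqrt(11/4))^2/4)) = -6960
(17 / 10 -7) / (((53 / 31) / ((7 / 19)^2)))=-1519 / 3610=-0.42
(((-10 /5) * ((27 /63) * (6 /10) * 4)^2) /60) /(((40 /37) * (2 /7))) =-999 /8750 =-0.11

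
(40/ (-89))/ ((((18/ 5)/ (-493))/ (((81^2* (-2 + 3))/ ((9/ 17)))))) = 67886100/ 89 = 762765.17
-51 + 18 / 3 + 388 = 343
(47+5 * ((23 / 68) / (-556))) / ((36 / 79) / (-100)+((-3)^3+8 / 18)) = -31583704275 / 17849383648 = -1.77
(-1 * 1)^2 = 1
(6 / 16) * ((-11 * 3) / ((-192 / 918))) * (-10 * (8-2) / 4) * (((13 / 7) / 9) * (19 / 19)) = -328185 / 1792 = -183.14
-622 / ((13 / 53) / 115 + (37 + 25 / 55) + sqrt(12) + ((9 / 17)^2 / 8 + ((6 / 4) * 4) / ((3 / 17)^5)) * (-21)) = 21789956256364315641600 * sqrt(3) / 9493151476149736987103515110649 + 8020724127591667182858517680 / 9493151476149736987103515110649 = 0.00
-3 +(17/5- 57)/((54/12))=-671/45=-14.91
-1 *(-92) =92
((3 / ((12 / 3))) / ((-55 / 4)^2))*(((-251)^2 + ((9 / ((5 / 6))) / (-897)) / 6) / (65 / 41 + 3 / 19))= 440227663608 / 3070692625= 143.36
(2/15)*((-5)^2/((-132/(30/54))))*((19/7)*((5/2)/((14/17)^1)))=-40375/349272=-0.12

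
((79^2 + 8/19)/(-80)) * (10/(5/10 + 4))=-39529/228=-173.37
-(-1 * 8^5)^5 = 37778931862957161709568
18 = 18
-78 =-78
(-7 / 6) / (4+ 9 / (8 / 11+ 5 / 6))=-721 / 6036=-0.12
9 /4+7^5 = 67237 /4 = 16809.25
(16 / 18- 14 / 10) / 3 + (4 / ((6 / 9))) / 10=58 / 135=0.43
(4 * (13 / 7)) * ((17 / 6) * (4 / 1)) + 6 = 1894 / 21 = 90.19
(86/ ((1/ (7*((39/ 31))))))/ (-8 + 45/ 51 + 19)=199563/ 3131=63.74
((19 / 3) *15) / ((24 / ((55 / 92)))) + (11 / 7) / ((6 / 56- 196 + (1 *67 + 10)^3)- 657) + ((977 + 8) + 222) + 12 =1221.37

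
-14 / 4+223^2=99451 / 2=49725.50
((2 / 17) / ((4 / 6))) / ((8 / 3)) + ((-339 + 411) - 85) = -1759 / 136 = -12.93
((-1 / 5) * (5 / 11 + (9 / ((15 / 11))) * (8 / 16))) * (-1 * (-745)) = -61537 / 110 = -559.43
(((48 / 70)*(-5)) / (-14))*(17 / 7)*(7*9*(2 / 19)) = 3672 / 931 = 3.94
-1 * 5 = -5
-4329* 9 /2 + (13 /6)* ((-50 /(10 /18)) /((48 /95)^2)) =-15547649 /768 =-20244.33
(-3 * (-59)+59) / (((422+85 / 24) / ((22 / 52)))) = 31152 / 132769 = 0.23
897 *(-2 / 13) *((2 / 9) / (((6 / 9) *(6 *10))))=-23 / 30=-0.77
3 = 3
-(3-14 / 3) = 1.67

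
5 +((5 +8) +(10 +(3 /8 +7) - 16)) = 19.38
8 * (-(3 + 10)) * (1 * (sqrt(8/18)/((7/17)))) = -3536/21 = -168.38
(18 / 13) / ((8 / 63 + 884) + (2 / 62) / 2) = 70308 / 44895019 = 0.00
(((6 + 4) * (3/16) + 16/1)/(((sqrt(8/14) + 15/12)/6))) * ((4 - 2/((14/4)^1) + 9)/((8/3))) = 186615/296 - 37323 * sqrt(7)/259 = 249.19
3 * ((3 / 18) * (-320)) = -160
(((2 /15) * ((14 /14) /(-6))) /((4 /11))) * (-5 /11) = 0.03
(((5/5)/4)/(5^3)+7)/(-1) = -3501/500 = -7.00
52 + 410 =462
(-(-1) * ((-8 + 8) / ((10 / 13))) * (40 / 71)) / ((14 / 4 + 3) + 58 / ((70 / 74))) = 0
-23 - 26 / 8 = -105 / 4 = -26.25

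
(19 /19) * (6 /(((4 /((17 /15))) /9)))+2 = 173 /10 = 17.30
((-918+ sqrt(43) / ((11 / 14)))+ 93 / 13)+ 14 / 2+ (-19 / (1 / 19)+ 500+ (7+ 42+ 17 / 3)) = -27697 / 39+ 14 * sqrt(43) / 11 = -701.83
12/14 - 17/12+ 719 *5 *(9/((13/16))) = 43484509/1092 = 39820.98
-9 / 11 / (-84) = 3 / 308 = 0.01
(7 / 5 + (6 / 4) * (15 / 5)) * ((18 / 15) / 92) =177 / 2300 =0.08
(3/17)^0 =1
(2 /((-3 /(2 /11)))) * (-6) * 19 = 152 /11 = 13.82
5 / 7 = 0.71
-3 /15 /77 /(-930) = 1 /358050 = 0.00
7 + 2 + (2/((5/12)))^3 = 14949/125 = 119.59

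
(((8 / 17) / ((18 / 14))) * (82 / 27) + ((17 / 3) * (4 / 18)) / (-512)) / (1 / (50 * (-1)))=-29323775 / 528768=-55.46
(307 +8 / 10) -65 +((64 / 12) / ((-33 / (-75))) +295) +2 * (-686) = -135643 / 165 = -822.08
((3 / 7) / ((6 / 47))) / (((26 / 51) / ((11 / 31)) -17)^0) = 47 / 14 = 3.36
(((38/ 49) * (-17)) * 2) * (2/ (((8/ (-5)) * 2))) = 1615/ 98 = 16.48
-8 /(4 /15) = -30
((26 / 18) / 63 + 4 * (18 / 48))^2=2982529 / 1285956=2.32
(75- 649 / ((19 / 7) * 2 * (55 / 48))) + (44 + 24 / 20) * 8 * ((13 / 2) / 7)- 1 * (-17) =215084 / 665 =323.43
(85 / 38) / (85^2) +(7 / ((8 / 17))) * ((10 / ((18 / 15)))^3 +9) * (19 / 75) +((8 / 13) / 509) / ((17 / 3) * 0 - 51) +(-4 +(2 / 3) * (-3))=9559128207001 / 4328014275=2208.66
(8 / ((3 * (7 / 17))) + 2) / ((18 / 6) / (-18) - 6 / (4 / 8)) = -0.70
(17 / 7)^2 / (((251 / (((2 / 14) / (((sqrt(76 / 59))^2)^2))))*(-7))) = -1006009 / 3480912176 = -0.00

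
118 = 118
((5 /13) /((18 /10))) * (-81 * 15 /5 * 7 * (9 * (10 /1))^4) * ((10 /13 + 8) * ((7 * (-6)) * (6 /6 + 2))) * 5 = 22264720695000000 /169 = 131743909437869.82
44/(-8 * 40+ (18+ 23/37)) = -1628/11151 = -0.15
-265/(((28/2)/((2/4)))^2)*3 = -795/784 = -1.01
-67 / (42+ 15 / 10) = -134 / 87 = -1.54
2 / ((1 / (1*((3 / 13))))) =6 / 13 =0.46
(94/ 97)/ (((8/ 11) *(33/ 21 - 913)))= -329/ 225040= -0.00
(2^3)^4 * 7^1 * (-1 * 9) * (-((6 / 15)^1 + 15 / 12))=2128896 / 5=425779.20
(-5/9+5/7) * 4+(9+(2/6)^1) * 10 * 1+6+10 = 6928/63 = 109.97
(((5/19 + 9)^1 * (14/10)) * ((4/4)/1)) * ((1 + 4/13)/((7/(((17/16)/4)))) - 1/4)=-12837/4940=-2.60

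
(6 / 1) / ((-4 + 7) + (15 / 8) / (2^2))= 64 / 37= 1.73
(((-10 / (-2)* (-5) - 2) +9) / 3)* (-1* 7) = 42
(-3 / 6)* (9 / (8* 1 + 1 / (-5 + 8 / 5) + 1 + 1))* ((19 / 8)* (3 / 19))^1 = -153 / 880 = -0.17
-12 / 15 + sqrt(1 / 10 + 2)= -4 / 5 + sqrt(210) / 10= 0.65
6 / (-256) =-3 / 128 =-0.02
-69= -69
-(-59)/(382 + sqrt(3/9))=67614/437771- 59 *sqrt(3)/437771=0.15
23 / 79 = 0.29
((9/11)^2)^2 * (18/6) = 19683/14641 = 1.34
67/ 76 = 0.88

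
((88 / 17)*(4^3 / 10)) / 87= 2816 / 7395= 0.38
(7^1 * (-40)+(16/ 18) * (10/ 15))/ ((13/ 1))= -7544/ 351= -21.49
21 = 21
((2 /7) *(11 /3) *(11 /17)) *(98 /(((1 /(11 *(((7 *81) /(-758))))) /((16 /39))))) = -18783072 /83759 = -224.25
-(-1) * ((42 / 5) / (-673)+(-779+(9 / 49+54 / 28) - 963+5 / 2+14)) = -284162848 / 164885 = -1723.40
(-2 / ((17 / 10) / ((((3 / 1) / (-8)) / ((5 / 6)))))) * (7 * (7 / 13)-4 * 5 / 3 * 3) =-1899 / 221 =-8.59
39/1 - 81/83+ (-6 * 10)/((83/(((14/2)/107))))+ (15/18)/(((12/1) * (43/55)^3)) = 1938102794963/50839320024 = 38.12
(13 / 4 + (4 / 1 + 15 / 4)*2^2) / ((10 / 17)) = 2329 / 40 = 58.22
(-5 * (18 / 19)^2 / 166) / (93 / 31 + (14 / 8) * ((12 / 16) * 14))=-720 / 569297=-0.00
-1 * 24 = -24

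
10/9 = 1.11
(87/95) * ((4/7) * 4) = 1392/665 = 2.09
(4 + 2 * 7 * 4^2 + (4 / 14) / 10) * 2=15962 / 35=456.06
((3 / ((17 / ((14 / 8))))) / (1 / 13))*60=4095 / 17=240.88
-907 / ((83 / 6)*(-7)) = 5442 / 581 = 9.37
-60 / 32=-15 / 8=-1.88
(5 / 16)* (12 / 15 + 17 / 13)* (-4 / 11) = -137 / 572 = -0.24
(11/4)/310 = 11/1240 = 0.01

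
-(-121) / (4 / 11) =1331 / 4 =332.75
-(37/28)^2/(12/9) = -4107/3136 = -1.31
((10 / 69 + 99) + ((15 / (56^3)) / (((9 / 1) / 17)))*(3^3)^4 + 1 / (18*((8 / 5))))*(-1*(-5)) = 33611654365 / 36352512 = 924.60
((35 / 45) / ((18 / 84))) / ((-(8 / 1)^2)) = -49 / 864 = -0.06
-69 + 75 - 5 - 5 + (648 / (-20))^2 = 26144 / 25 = 1045.76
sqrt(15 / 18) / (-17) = -sqrt(30) / 102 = -0.05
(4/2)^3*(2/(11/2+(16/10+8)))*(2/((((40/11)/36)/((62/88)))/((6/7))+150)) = 26784/1897919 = 0.01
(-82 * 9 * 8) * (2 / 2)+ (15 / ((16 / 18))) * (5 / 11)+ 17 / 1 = -517381 / 88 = -5879.33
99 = 99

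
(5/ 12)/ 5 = 1/ 12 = 0.08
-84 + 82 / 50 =-2059 / 25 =-82.36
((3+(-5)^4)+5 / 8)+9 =5101 / 8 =637.62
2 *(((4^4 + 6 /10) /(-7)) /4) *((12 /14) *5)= -3849 /49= -78.55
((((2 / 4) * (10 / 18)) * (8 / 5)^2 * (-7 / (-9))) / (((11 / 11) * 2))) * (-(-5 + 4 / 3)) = 1232 / 1215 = 1.01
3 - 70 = -67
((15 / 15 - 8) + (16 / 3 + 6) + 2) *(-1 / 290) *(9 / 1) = -57 / 290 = -0.20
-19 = -19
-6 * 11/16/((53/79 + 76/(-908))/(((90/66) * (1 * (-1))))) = 17933/1872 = 9.58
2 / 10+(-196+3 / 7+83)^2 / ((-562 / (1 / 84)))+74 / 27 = 34771241 / 13011705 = 2.67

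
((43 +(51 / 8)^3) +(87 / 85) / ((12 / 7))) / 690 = 4390893 / 10009600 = 0.44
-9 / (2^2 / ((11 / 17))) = -99 / 68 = -1.46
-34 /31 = -1.10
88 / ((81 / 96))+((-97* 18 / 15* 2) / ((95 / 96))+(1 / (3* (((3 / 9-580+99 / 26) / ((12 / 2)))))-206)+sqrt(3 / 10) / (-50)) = -194108031346 / 576060525-sqrt(30) / 500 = -336.97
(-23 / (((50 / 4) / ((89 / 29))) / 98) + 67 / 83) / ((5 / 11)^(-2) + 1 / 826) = -27466169346 / 240630197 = -114.14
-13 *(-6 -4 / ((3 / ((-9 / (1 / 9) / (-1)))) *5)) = 358.80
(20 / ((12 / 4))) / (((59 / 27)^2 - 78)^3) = -2582803260 / 152110822905341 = -0.00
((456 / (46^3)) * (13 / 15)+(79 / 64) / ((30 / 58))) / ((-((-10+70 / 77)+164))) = -307142231 / 19903265280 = -0.02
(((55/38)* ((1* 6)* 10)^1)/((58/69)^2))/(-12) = -1309275/127832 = -10.24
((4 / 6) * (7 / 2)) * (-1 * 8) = -56 / 3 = -18.67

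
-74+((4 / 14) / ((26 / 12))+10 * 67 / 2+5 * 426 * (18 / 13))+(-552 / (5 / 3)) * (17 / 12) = 1247229 / 455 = 2741.16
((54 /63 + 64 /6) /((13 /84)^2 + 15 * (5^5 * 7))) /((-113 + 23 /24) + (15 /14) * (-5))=-112896 /377385777547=-0.00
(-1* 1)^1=-1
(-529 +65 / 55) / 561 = -5806 / 6171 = -0.94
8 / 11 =0.73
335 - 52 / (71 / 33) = 22069 / 71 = 310.83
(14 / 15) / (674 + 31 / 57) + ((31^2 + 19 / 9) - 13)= 1643889389 / 1730205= 950.11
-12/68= -3/17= -0.18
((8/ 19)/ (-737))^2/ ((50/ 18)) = 576/ 4902100225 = 0.00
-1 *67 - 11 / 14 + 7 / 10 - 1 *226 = -10258 / 35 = -293.09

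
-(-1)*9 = 9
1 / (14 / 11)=11 / 14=0.79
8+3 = 11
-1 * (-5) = 5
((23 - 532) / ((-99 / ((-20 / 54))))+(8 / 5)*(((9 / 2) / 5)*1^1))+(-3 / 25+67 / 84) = 399277 / 1871100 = 0.21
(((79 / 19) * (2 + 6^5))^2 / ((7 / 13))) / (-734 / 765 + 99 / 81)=1251623166406860 / 169309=7392537705.66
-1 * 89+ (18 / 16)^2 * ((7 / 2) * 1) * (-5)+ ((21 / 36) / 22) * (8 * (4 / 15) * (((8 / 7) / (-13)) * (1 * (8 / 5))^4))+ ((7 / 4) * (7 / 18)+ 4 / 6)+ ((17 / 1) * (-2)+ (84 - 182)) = -13832893649 / 57200000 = -241.83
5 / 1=5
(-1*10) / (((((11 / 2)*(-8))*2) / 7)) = 35 / 44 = 0.80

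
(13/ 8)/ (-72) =-13/ 576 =-0.02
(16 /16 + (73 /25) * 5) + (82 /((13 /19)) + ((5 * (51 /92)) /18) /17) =4860133 /35880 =135.46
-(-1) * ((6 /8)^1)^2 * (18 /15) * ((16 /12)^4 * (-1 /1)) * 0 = 0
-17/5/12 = -17/60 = -0.28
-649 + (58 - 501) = -1092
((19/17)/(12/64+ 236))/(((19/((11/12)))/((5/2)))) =110/192729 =0.00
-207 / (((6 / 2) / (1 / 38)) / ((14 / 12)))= -161 / 76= -2.12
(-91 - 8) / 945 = -11 / 105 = -0.10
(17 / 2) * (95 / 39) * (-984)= -264860 / 13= -20373.85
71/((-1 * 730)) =-71/730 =-0.10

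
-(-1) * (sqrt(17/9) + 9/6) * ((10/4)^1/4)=5 * sqrt(17)/24 + 15/16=1.80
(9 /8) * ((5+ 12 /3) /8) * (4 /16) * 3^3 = 2187 /256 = 8.54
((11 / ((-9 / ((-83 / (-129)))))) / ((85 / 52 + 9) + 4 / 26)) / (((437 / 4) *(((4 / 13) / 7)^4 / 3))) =-73992382919 / 138001104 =-536.17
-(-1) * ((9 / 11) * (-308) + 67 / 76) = -19085 / 76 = -251.12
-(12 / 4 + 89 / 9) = -116 / 9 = -12.89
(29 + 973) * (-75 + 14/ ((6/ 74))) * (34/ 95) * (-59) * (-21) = 4122534612/ 95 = 43395101.18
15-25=-10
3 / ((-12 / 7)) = -1.75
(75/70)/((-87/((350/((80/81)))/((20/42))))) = -8505/928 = -9.16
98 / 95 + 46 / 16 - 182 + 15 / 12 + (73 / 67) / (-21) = -176.90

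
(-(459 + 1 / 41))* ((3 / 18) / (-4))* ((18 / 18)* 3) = 4705 / 82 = 57.38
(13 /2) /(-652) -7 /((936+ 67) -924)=-10155 /103016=-0.10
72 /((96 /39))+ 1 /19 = 2227 /76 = 29.30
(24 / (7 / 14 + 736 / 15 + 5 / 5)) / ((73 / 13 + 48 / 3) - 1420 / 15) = -0.01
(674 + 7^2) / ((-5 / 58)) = -41934 / 5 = -8386.80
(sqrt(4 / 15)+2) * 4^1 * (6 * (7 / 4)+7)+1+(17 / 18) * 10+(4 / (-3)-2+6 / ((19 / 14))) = 28 * sqrt(15) / 3+25912 / 171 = 187.68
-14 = -14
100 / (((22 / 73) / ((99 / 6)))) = 5475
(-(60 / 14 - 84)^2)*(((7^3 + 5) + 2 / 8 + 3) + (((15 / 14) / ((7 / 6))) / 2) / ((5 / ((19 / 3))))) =-5367837519 / 2401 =-2235667.44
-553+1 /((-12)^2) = -79631 /144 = -552.99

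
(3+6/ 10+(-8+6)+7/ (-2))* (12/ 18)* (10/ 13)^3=-3800/ 6591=-0.58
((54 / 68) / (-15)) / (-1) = 9 / 170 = 0.05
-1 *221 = -221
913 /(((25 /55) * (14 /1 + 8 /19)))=190817 /1370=139.28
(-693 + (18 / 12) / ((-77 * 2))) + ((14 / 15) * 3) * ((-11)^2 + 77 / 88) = -54171 / 154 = -351.76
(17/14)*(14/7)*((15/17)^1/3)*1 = 5/7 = 0.71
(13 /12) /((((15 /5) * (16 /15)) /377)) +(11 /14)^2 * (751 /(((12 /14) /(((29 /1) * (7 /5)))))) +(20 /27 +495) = 195124573 /8640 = 22583.86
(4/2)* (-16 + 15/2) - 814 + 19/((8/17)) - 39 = -6637/8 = -829.62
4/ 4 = 1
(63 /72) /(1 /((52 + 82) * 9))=4221 /4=1055.25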